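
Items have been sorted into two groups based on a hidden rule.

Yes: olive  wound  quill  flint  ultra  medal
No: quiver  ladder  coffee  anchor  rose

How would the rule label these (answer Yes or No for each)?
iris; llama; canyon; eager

No, Yes, No, Yes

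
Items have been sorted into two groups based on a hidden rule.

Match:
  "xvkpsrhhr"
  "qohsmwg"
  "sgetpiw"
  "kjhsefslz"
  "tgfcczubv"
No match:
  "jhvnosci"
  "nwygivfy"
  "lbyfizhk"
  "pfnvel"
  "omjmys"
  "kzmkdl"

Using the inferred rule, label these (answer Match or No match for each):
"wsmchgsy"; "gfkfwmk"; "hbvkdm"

No match, Match, No match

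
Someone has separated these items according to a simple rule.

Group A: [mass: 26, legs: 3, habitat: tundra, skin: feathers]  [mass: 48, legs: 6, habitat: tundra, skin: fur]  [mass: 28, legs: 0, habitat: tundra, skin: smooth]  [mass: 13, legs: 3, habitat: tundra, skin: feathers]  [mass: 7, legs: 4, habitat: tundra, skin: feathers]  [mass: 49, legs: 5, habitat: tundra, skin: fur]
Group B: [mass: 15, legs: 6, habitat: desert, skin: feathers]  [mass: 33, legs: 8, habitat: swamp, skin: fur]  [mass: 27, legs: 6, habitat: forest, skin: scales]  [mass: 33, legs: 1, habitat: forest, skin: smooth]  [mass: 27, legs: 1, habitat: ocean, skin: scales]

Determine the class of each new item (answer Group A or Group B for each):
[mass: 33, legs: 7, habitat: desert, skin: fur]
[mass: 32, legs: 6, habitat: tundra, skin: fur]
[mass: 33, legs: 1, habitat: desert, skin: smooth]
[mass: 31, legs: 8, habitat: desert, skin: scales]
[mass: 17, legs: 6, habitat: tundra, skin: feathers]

All 'Group A' examples share one property — habitat is tundra — and every 'Group B' example lacks it.
[mass: 33, legs: 7, habitat: desert, skin: fur]: habitat is desert, fails the rule → Group B. [mass: 32, legs: 6, habitat: tundra, skin: fur]: habitat is tundra, meets the rule → Group A. [mass: 33, legs: 1, habitat: desert, skin: smooth]: habitat is desert, fails the rule → Group B. [mass: 31, legs: 8, habitat: desert, skin: scales]: habitat is desert, fails the rule → Group B. [mass: 17, legs: 6, habitat: tundra, skin: feathers]: habitat is tundra, meets the rule → Group A.

Group B, Group A, Group B, Group B, Group A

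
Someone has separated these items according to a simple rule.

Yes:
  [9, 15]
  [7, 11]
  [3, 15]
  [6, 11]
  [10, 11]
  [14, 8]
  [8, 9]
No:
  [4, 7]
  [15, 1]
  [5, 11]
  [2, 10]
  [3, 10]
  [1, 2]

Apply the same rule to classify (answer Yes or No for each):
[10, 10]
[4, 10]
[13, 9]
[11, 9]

The rule appears to be: sum ≥ 17.

Yes, No, Yes, Yes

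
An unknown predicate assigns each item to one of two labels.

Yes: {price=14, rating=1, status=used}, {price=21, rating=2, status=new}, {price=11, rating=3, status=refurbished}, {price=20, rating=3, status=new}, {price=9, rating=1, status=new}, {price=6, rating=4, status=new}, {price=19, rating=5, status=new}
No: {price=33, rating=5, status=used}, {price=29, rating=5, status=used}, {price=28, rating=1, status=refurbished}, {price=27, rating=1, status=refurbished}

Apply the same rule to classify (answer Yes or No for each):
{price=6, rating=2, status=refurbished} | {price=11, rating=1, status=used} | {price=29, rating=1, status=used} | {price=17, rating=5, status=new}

The classifier is using: price ≤ 21.
{price=6, rating=2, status=refurbished}: price = 6, qualifies → Yes.
{price=11, rating=1, status=used}: price = 11, qualifies → Yes.
{price=29, rating=1, status=used}: price = 29, fails the rule → No.
{price=17, rating=5, status=new}: price = 17, qualifies → Yes.

Yes, Yes, No, Yes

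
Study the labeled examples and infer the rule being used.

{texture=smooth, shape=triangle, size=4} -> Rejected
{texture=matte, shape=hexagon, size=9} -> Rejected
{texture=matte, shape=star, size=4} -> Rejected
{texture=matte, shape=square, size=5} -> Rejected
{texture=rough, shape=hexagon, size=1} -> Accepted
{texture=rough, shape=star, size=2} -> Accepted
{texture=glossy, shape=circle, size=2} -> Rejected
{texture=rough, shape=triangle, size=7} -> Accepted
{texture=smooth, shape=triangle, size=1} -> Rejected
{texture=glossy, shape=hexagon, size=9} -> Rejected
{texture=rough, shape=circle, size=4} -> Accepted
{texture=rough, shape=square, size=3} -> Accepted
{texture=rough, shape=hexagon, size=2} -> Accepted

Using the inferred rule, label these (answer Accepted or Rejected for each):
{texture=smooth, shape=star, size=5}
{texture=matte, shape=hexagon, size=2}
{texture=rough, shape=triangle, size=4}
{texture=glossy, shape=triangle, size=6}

Rejected, Rejected, Accepted, Rejected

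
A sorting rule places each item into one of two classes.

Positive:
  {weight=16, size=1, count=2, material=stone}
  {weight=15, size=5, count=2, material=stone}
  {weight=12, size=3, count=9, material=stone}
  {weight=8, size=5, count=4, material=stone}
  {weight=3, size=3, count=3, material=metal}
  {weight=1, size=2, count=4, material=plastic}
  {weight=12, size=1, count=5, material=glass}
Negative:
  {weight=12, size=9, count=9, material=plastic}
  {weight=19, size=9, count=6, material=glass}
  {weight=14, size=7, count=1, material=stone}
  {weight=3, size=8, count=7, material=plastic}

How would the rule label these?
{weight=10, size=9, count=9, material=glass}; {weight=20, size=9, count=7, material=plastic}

All 'Positive' examples share one property — size ≤ 5 — and every 'Negative' example lacks it.

Negative, Negative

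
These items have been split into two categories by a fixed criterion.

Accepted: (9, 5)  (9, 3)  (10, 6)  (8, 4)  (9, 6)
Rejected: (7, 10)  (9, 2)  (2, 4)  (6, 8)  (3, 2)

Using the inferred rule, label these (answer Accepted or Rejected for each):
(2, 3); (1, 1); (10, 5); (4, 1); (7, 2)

The pattern is that an item is 'Accepted' exactly when: first > second AND sum ≥ 12.
(2, 3): 2 < 3, 2+3 = 5 — doesn't match, so Rejected. (1, 1): 1 = 1, 1+1 = 2 — doesn't match, so Rejected. (10, 5): 10 > 5, 10+5 = 15 — qualifies, so Accepted. (4, 1): 4 > 1, 4+1 = 5 — doesn't match, so Rejected. (7, 2): 7 > 2, 7+2 = 9 — doesn't match, so Rejected.

Rejected, Rejected, Accepted, Rejected, Rejected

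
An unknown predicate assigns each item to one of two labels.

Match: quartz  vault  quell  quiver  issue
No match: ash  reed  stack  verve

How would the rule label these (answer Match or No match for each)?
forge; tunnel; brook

No match, Match, No match

The classifier is using: contains 'u'.
forge → no 'u' → No match. tunnel → has 'u' → Match. brook → no 'u' → No match.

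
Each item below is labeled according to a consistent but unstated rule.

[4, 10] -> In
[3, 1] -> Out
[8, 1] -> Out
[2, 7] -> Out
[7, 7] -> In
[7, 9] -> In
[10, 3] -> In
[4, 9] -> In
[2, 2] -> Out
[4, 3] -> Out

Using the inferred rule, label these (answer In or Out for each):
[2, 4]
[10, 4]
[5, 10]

A rule that fits every label: sum ≥ 13 — true of each 'In' example, false of each 'Out' one.
[2, 4]: 2+4 = 6, does not pass → Out.
[10, 4]: 10+4 = 14, satisfies this → In.
[5, 10]: 5+10 = 15, satisfies this → In.

Out, In, In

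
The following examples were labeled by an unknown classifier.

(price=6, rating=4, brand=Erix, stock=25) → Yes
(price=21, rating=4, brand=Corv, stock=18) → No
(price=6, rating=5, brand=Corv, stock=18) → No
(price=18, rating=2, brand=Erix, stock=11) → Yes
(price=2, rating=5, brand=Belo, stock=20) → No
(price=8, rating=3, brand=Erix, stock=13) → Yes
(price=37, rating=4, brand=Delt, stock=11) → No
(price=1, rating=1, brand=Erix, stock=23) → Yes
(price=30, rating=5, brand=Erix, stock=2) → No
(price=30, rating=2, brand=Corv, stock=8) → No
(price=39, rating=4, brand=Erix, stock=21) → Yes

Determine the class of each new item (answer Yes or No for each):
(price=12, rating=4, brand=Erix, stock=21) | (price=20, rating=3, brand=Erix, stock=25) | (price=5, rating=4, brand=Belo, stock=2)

The simplest hypothesis consistent with all the labels is: brand is Erix AND stock ≥ 8.
Yes: (price=12, rating=4, brand=Erix, stock=21), since brand is Erix, stock = 21. Yes: (price=20, rating=3, brand=Erix, stock=25), since brand is Erix, stock = 25. No: (price=5, rating=4, brand=Belo, stock=2), since brand is Belo, stock = 2.

Yes, Yes, No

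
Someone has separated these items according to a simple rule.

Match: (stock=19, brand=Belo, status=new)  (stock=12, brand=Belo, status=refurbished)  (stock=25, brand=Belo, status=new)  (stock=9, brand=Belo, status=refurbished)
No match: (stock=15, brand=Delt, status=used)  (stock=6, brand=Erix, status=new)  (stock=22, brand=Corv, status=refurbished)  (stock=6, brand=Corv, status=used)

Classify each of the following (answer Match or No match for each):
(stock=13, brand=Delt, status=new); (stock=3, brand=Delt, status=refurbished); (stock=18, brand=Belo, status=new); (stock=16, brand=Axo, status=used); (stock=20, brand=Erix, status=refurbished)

The simplest hypothesis consistent with all the labels is: brand is Belo.
(stock=13, brand=Delt, status=new): brand is Delt — doesn't qualify, so No match. (stock=3, brand=Delt, status=refurbished): brand is Delt — doesn't qualify, so No match. (stock=18, brand=Belo, status=new): brand is Belo — matches, so Match. (stock=16, brand=Axo, status=used): brand is Axo — doesn't qualify, so No match. (stock=20, brand=Erix, status=refurbished): brand is Erix — doesn't qualify, so No match.

No match, No match, Match, No match, No match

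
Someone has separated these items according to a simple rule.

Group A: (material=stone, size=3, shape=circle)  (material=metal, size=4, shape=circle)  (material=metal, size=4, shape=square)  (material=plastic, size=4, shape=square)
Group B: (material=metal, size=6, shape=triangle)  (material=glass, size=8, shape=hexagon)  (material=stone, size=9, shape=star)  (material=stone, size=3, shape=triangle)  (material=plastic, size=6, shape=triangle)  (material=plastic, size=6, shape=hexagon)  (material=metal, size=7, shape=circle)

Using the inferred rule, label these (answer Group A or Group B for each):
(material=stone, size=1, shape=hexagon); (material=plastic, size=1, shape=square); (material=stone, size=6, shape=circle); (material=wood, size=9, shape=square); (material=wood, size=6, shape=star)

A rule that fits every label: shape is not triangle AND size ≤ 4 — true of each 'Group A' example, false of each 'Group B' one.
(material=stone, size=1, shape=hexagon): shape is hexagon, size = 1, fits → Group A.
(material=plastic, size=1, shape=square): shape is square, size = 1, fits → Group A.
(material=stone, size=6, shape=circle): shape is circle, size = 6, does not fit → Group B.
(material=wood, size=9, shape=square): shape is square, size = 9, does not fit → Group B.
(material=wood, size=6, shape=star): shape is star, size = 6, does not fit → Group B.

Group A, Group A, Group B, Group B, Group B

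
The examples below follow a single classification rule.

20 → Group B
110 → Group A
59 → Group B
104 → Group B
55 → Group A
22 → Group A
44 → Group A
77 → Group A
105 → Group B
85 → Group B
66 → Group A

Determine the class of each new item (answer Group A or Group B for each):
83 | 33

Group B, Group A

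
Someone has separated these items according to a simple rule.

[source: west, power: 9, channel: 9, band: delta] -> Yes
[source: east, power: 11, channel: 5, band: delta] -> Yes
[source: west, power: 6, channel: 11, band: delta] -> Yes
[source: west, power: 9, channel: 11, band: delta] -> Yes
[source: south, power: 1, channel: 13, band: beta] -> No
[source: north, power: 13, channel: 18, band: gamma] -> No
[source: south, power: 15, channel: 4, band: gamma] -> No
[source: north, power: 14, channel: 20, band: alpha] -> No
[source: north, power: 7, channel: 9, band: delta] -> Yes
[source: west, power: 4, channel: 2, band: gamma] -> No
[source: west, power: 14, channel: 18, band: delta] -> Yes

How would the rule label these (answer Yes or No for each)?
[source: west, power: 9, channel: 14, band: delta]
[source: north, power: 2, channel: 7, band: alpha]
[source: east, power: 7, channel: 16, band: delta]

Yes, No, Yes

Checking candidate rules against both groups, what survives is: band is delta.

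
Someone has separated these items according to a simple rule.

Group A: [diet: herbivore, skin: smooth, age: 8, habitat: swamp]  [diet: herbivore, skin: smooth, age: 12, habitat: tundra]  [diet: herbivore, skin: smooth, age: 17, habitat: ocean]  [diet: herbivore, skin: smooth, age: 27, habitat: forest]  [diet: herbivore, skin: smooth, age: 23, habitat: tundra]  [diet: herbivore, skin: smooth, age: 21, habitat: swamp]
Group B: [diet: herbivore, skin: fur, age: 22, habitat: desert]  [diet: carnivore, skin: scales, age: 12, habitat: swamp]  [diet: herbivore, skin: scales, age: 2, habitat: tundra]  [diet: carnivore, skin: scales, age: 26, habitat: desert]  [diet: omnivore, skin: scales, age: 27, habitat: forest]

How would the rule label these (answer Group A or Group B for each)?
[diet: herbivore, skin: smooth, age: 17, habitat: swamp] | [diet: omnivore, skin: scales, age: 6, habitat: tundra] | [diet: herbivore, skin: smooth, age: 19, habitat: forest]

Rule: skin is smooth. This holds for each 'Group A' example and fails for each 'Group B' one.

Group A, Group B, Group A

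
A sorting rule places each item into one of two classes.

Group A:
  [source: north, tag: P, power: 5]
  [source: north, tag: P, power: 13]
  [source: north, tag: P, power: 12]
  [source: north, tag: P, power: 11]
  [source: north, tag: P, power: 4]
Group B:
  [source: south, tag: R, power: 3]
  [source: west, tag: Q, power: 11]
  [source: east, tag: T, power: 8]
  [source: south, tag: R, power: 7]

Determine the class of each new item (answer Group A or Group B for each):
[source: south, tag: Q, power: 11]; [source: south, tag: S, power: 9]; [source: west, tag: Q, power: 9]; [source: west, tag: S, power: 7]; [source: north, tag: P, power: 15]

Group B, Group B, Group B, Group B, Group A

One predicate separates the groups cleanly: tag is P.
[source: south, tag: Q, power: 11] → tag is Q → Group B.
[source: south, tag: S, power: 9] → tag is S → Group B.
[source: west, tag: Q, power: 9] → tag is Q → Group B.
[source: west, tag: S, power: 7] → tag is S → Group B.
[source: north, tag: P, power: 15] → tag is P → Group A.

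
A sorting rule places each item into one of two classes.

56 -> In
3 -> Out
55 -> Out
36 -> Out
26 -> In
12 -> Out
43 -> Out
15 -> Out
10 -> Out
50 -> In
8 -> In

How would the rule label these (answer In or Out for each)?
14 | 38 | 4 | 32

'In' ⟺ ≡ 2 (mod 3).

In, In, Out, In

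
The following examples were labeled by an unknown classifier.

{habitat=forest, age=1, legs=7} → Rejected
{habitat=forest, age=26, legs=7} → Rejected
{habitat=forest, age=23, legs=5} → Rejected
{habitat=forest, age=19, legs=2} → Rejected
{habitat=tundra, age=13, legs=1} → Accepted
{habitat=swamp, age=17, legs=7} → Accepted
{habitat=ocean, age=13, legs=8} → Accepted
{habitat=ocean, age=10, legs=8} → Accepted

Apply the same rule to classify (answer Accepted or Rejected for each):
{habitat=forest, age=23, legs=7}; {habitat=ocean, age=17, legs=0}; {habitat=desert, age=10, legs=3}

Rejected, Accepted, Accepted

One predicate separates the groups cleanly: habitat is not forest.
{habitat=forest, age=23, legs=7}: habitat is forest — does not pass, so Rejected.
{habitat=ocean, age=17, legs=0}: habitat is ocean — checks out, so Accepted.
{habitat=desert, age=10, legs=3}: habitat is desert — checks out, so Accepted.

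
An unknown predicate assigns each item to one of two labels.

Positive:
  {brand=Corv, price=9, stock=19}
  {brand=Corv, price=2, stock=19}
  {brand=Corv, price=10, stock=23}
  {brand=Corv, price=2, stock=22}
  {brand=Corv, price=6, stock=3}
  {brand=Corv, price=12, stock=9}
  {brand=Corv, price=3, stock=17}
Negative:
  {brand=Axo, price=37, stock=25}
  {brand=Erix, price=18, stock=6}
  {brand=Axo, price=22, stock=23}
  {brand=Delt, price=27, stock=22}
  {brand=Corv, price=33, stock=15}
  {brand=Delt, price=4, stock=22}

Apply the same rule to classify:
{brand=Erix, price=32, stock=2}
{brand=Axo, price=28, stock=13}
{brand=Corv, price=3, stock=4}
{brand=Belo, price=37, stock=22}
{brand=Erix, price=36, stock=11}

Every 'Positive' example satisfies: brand is Corv AND price ≤ 12. None of the 'Negative' examples do.
{brand=Erix, price=32, stock=2}: brand is Erix, price = 32 — fails the rule, so Negative. {brand=Axo, price=28, stock=13}: brand is Axo, price = 28 — fails the rule, so Negative. {brand=Corv, price=3, stock=4}: brand is Corv, price = 3 — passes, so Positive. {brand=Belo, price=37, stock=22}: brand is Belo, price = 37 — fails the rule, so Negative. {brand=Erix, price=36, stock=11}: brand is Erix, price = 36 — fails the rule, so Negative.

Negative, Negative, Positive, Negative, Negative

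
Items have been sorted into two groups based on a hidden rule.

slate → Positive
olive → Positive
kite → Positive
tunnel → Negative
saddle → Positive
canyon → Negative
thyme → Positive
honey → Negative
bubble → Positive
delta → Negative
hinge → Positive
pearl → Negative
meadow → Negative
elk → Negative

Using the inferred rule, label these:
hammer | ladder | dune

Negative, Negative, Positive

The simplest hypothesis consistent with all the labels is: ends with 'e'.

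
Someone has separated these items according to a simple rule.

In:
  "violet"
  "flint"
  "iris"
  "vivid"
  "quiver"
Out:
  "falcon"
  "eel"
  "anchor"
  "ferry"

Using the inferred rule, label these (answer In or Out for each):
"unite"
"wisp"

The pattern is that an item is 'In' exactly when: contains 'i'.
"unite": In (has 'i').
"wisp": In (has 'i').

In, In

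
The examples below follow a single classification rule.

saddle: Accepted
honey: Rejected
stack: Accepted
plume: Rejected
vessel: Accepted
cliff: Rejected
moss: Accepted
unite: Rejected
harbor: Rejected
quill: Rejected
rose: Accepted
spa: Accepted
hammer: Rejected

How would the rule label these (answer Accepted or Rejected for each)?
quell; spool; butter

Rejected, Accepted, Rejected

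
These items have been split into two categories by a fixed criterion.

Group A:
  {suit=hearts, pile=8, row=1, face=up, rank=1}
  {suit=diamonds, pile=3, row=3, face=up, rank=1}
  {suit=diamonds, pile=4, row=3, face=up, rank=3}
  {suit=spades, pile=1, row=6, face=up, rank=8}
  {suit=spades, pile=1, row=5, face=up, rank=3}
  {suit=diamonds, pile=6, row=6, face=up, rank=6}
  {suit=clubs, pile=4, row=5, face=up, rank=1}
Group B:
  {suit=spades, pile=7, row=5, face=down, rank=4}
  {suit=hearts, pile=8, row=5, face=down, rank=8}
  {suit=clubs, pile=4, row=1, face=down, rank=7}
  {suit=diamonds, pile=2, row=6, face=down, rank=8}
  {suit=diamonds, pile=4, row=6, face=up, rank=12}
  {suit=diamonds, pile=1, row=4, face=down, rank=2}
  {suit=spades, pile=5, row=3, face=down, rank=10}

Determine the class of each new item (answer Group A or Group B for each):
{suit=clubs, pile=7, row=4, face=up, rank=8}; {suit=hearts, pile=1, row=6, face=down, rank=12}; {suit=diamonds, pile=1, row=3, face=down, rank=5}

The pattern is that an item is 'Group A' exactly when: face is up AND rank ≤ 8.

Group A, Group B, Group B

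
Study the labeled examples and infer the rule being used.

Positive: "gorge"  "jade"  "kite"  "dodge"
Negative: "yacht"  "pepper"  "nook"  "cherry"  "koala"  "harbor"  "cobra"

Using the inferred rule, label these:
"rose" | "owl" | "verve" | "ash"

Positive, Negative, Positive, Negative

The classifier is using: ends with 'e'.
Positive: "rose", since ends with 'e'.
Negative: "owl", since ends with 'l'.
Positive: "verve", since ends with 'e'.
Negative: "ash", since ends with 'h'.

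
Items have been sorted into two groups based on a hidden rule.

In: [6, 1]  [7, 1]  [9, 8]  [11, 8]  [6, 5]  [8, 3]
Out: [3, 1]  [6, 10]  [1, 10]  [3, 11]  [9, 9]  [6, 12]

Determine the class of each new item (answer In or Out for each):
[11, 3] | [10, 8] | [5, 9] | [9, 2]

One predicate separates the groups cleanly: first > second AND sum ≥ 7.

In, In, Out, In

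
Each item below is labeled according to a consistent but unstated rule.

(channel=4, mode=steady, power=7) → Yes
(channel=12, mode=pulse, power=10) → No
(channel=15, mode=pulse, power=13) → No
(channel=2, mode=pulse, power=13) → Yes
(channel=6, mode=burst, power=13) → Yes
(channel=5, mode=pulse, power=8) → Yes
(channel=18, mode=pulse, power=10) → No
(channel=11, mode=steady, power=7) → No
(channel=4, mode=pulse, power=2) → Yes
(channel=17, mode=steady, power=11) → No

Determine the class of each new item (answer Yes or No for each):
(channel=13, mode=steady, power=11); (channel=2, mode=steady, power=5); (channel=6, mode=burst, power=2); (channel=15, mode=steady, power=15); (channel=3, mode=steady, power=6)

No, Yes, Yes, No, Yes

The distinguishing property — channel ≤ 6 — holds for all the 'Yes' cases and none of the 'No' cases.
(channel=13, mode=steady, power=11): No (channel = 13).
(channel=2, mode=steady, power=5): Yes (channel = 2).
(channel=6, mode=burst, power=2): Yes (channel = 6).
(channel=15, mode=steady, power=15): No (channel = 15).
(channel=3, mode=steady, power=6): Yes (channel = 3).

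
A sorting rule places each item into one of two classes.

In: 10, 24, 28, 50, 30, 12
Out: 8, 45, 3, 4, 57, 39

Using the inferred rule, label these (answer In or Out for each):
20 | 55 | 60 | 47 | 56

The rule appears to be: even AND at least 10.
20 — 20 is even, 20 ≥ 10, hence In. 55 — 55 is odd, 55 ≥ 10, hence Out. 60 — 60 is even, 60 ≥ 10, hence In. 47 — 47 is odd, 47 ≥ 10, hence Out. 56 — 56 is even, 56 ≥ 10, hence In.

In, Out, In, Out, In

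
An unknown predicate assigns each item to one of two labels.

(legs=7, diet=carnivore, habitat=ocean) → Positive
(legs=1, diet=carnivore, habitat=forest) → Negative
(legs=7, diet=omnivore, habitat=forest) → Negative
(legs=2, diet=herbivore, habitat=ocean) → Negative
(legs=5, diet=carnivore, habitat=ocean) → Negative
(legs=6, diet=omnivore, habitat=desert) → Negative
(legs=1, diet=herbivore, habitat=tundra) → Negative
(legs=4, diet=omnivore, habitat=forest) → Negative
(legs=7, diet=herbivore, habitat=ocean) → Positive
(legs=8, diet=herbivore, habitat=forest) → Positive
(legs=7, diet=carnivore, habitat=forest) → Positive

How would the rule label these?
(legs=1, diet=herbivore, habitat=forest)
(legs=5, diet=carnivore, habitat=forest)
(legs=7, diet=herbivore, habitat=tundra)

Negative, Negative, Positive

'Positive' ⟺ diet is not omnivore AND legs ≥ 6.
(legs=1, diet=herbivore, habitat=forest): diet is herbivore, legs = 1, fails this test → Negative. (legs=5, diet=carnivore, habitat=forest): diet is carnivore, legs = 5, fails this test → Negative. (legs=7, diet=herbivore, habitat=tundra): diet is herbivore, legs = 7, checks out → Positive.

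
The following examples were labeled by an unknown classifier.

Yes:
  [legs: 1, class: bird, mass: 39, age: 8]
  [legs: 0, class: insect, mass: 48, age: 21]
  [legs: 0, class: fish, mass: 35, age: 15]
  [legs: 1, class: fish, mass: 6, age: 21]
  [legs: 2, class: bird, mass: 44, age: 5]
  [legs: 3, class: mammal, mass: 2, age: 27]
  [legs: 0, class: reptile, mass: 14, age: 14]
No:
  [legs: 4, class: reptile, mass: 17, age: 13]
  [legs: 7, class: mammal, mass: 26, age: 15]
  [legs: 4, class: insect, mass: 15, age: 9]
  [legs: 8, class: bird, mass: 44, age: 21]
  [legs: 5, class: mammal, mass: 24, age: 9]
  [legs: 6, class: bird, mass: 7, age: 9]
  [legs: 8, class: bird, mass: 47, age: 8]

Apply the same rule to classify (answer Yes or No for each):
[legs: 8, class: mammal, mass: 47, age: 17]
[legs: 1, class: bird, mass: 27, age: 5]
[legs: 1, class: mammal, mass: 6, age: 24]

No, Yes, Yes

Rule: legs ≤ 3. This holds for each 'Yes' example and fails for each 'No' one.
[legs: 8, class: mammal, mass: 47, age: 17]: legs = 8, does not pass → No.
[legs: 1, class: bird, mass: 27, age: 5]: legs = 1, matches → Yes.
[legs: 1, class: mammal, mass: 6, age: 24]: legs = 1, matches → Yes.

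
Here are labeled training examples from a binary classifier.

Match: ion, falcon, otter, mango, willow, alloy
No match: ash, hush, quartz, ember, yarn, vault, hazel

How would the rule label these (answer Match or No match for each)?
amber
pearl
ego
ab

No match, No match, Match, No match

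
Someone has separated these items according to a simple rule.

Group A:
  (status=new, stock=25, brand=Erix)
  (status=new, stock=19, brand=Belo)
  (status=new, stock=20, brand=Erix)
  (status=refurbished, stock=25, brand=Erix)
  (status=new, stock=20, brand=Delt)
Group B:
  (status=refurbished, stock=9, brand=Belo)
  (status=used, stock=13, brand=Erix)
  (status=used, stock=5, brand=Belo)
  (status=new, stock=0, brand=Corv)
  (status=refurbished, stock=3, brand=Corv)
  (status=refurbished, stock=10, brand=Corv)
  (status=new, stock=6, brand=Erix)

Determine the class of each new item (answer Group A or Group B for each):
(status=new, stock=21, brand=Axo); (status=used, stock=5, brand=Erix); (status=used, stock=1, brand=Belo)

Group A, Group B, Group B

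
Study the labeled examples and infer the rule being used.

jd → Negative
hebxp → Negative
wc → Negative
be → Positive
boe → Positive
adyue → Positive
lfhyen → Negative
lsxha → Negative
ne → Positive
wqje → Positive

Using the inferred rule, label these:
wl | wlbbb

The rule appears to be: ends with 'e'.
wl — ends with 'l', hence Negative. wlbbb — ends with 'b', hence Negative.

Negative, Negative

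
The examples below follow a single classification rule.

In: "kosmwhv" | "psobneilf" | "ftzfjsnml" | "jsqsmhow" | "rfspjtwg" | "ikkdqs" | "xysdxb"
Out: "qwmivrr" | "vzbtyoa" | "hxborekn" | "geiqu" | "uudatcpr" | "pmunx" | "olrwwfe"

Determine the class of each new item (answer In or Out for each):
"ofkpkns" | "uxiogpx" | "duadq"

The rule appears to be: contains 's'.
"ofkpkns": has 's', meets the rule → In. "uxiogpx": no 's', does not fit → Out. "duadq": no 's', does not fit → Out.

In, Out, Out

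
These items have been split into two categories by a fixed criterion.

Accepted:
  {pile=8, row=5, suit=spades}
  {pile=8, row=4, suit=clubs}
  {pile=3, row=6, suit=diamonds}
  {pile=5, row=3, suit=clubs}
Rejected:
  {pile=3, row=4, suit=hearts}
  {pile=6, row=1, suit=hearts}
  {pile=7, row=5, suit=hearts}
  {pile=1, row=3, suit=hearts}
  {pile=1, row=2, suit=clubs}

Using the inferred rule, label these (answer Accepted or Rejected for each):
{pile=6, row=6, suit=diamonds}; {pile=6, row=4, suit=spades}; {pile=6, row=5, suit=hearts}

Accepted, Accepted, Rejected

Every 'Accepted' example satisfies: suit is not hearts AND row ≥ 3. None of the 'Rejected' examples do.
{pile=6, row=6, suit=diamonds} → suit is diamonds, row = 6 → Accepted. {pile=6, row=4, suit=spades} → suit is spades, row = 4 → Accepted. {pile=6, row=5, suit=hearts} → suit is hearts, row = 5 → Rejected.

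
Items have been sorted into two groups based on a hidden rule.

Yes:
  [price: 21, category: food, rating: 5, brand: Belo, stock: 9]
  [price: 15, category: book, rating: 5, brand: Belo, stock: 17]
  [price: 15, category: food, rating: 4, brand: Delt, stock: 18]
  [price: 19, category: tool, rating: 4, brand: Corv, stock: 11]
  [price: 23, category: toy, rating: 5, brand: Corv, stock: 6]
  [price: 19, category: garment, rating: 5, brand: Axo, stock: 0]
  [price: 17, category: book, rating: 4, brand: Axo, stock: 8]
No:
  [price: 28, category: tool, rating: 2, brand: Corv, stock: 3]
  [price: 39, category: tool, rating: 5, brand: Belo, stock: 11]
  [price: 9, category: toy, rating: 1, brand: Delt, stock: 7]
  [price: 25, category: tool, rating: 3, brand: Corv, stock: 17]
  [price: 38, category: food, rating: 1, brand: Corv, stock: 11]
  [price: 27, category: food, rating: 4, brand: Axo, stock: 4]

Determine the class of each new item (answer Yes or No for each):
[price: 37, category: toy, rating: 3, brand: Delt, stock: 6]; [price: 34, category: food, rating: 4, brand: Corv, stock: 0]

One predicate separates the groups cleanly: price ≥ 15 AND price ≤ 23.

No, No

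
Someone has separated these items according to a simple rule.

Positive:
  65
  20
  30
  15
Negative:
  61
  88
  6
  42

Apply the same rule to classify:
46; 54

Negative, Negative

One predicate separates the groups cleanly: multiple of 5.
46 — 46 = 5·9 + 1, hence Negative. 54 — 54 = 5·10 + 4, hence Negative.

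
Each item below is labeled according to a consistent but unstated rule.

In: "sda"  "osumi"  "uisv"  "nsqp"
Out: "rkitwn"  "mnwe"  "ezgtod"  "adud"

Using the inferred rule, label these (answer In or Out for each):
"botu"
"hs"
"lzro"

Out, In, Out

Every 'In' example satisfies: contains 's'. None of the 'Out' examples do.
"botu" — no 's', hence Out. "hs" — has 's', hence In. "lzro" — no 's', hence Out.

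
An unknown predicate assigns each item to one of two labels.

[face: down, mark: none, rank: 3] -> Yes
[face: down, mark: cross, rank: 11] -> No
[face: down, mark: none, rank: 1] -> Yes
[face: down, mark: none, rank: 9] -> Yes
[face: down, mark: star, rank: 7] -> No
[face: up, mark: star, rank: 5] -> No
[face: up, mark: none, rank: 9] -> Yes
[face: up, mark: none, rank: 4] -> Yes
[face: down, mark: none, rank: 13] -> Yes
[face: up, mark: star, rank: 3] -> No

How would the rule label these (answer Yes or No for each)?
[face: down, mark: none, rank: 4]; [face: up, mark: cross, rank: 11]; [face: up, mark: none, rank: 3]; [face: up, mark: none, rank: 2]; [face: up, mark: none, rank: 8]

The simplest hypothesis consistent with all the labels is: mark is none.
[face: down, mark: none, rank: 4]: mark is none — fits, so Yes. [face: up, mark: cross, rank: 11]: mark is cross — lacks this property, so No. [face: up, mark: none, rank: 3]: mark is none — fits, so Yes. [face: up, mark: none, rank: 2]: mark is none — fits, so Yes. [face: up, mark: none, rank: 8]: mark is none — fits, so Yes.

Yes, No, Yes, Yes, Yes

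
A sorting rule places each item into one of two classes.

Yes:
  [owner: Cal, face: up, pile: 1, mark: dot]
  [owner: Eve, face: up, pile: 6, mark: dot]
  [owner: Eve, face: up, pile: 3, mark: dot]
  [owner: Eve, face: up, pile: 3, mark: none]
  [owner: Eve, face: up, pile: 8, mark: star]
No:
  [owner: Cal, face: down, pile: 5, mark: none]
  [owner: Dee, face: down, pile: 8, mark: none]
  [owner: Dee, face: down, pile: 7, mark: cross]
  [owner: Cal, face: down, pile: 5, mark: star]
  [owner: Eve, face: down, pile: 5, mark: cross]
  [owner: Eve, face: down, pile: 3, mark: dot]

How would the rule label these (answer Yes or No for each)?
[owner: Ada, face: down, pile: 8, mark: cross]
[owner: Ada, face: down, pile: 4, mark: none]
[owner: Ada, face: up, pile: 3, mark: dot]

A rule that fits every label: face is up — true of each 'Yes' example, false of each 'No' one.
[owner: Ada, face: down, pile: 8, mark: cross]: face is down — does not satisfy this, so No.
[owner: Ada, face: down, pile: 4, mark: none]: face is down — does not satisfy this, so No.
[owner: Ada, face: up, pile: 3, mark: dot]: face is up — satisfies this, so Yes.

No, No, Yes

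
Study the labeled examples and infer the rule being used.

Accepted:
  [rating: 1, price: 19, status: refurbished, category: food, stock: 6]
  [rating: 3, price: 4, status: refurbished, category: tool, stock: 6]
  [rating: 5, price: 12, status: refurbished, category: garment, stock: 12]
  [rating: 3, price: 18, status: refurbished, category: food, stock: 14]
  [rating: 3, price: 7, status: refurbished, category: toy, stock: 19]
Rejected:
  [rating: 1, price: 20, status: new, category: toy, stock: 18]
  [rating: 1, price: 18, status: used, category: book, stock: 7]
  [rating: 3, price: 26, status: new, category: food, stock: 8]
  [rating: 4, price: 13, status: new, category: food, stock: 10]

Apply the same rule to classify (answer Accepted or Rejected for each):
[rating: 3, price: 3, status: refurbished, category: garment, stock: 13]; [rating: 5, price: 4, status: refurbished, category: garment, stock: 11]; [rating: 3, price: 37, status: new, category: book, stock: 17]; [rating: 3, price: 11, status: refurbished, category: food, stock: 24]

Accepted, Accepted, Rejected, Accepted

All 'Accepted' examples share one property — status is refurbished — and every 'Rejected' example lacks it.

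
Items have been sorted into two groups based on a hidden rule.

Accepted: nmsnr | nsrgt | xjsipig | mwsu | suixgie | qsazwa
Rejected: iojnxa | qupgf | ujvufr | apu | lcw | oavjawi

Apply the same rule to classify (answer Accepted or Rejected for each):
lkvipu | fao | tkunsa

Rejected, Rejected, Accepted

Rule: contains 's'. This holds for each 'Accepted' example and fails for each 'Rejected' one.
lkvipu: Rejected (no 's').
fao: Rejected (no 's').
tkunsa: Accepted (has 's').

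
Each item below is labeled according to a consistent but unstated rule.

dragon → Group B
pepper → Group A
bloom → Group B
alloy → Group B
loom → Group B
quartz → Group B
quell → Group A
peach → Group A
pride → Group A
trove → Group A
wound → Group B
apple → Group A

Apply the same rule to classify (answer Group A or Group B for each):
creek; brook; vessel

Checking candidate rules against both groups, what survives is: contains 'e'.
creek: Group A (has 'e').
brook: Group B (no 'e').
vessel: Group A (has 'e').

Group A, Group B, Group A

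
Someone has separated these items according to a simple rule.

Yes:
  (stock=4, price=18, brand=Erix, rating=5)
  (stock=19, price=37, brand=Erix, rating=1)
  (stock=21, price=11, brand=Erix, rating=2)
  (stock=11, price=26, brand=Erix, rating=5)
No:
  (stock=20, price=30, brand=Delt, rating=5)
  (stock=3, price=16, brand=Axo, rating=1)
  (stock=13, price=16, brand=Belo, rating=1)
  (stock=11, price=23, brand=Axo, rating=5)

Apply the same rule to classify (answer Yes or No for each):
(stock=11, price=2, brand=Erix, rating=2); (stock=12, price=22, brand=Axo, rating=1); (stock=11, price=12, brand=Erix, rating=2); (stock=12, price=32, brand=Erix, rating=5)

Every 'Yes' example satisfies: brand is Erix. None of the 'No' examples do.
Yes: (stock=11, price=2, brand=Erix, rating=2), since brand is Erix.
No: (stock=12, price=22, brand=Axo, rating=1), since brand is Axo.
Yes: (stock=11, price=12, brand=Erix, rating=2), since brand is Erix.
Yes: (stock=12, price=32, brand=Erix, rating=5), since brand is Erix.

Yes, No, Yes, Yes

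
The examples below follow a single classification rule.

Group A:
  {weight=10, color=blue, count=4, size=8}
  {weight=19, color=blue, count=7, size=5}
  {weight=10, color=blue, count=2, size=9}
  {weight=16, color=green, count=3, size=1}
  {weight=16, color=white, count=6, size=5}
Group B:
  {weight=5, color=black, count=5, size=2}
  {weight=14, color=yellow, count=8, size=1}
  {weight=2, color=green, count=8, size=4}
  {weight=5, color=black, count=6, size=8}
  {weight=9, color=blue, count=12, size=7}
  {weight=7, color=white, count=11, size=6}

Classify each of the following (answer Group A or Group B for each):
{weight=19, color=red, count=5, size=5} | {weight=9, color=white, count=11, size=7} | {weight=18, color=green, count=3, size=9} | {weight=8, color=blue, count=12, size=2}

Every 'Group A' example satisfies: count ≤ 7 AND weight ≥ 7. None of the 'Group B' examples do.
{weight=19, color=red, count=5, size=5}: Group A (count = 5, weight = 19). {weight=9, color=white, count=11, size=7}: Group B (count = 11, weight = 9). {weight=18, color=green, count=3, size=9}: Group A (count = 3, weight = 18). {weight=8, color=blue, count=12, size=2}: Group B (count = 12, weight = 8).

Group A, Group B, Group A, Group B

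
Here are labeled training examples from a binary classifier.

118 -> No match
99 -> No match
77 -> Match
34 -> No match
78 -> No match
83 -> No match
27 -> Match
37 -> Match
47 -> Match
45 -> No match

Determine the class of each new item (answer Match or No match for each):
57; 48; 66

The classifier is using: ends in digit 7.
Match: 57, since last digit 7. No match: 48, since last digit 8. No match: 66, since last digit 6.

Match, No match, No match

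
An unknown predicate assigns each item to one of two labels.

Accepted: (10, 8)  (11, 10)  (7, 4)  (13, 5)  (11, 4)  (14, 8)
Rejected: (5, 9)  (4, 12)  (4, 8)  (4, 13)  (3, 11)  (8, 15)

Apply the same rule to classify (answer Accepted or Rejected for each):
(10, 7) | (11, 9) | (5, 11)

Accepted, Accepted, Rejected

A rule that fits every label: first > second — true of each 'Accepted' example, false of each 'Rejected' one.
(10, 7) → 10 > 7 → Accepted.
(11, 9) → 11 > 9 → Accepted.
(5, 11) → 5 < 11 → Rejected.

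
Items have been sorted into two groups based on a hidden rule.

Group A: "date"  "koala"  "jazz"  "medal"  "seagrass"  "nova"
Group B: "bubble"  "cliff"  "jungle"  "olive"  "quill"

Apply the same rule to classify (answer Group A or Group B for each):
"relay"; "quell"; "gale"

Group A, Group B, Group A

'Group A' ⟺ contains 'a'.
"relay" — has 'a', hence Group A.
"quell" — no 'a', hence Group B.
"gale" — has 'a', hence Group A.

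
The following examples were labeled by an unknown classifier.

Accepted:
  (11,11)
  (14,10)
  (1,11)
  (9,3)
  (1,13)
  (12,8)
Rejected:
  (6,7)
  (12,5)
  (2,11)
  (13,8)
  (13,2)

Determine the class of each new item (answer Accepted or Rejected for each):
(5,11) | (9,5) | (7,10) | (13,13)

Accepted, Accepted, Rejected, Accepted

'Accepted' ⟺ sum is even.
Accepted: (5,11), since 5+11 = 16. Accepted: (9,5), since 9+5 = 14. Rejected: (7,10), since 7+10 = 17. Accepted: (13,13), since 13+13 = 26.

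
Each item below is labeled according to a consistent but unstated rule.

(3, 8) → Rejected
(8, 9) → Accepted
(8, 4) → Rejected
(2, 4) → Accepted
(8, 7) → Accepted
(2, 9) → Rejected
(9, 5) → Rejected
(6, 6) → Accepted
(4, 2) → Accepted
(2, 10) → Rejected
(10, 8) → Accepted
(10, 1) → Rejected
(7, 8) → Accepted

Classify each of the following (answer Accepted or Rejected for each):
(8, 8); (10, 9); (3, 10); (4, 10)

The classifier is using: |first − second| ≤ 2.

Accepted, Accepted, Rejected, Rejected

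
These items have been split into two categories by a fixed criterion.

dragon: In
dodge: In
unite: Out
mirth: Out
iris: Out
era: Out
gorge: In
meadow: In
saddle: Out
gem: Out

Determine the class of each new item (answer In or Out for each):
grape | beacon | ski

Out, In, Out

One predicate separates the groups cleanly: contains 'o'.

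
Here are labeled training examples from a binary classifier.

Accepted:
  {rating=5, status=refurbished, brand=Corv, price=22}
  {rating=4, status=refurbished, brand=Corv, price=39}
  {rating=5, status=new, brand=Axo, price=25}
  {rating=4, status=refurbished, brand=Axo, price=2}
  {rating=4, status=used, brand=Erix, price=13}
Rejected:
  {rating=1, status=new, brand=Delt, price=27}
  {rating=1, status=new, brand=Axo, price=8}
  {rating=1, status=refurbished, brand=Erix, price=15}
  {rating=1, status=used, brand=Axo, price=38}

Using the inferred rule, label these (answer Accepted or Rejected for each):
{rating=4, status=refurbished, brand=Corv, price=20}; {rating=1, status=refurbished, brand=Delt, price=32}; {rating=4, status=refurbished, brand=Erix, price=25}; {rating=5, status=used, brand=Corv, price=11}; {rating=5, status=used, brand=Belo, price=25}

Accepted, Rejected, Accepted, Accepted, Accepted

All 'Accepted' examples share one property — rating ≥ 4 — and every 'Rejected' example lacks it.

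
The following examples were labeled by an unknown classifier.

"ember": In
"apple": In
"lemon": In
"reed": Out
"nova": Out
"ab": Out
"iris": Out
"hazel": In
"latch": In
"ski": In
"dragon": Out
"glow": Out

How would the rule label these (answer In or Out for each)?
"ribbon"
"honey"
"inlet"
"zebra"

Out, In, In, In

The distinguishing property — odd length — holds for all the 'In' cases and none of the 'Out' cases.
"ribbon" → length 6 → Out. "honey" → length 5 → In. "inlet" → length 5 → In. "zebra" → length 5 → In.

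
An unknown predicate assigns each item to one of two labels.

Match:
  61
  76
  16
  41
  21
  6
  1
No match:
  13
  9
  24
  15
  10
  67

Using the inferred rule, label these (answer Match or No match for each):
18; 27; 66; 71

No match, No match, Match, Match

The distinguishing property — ≡ 1 (mod 5) — holds for all the 'Match' cases and none of the 'No match' cases.
18: 18 mod 5 = 3 — does not pass, so No match. 27: 27 mod 5 = 2 — does not pass, so No match. 66: 66 mod 5 = 1 — satisfies this, so Match. 71: 71 mod 5 = 1 — satisfies this, so Match.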